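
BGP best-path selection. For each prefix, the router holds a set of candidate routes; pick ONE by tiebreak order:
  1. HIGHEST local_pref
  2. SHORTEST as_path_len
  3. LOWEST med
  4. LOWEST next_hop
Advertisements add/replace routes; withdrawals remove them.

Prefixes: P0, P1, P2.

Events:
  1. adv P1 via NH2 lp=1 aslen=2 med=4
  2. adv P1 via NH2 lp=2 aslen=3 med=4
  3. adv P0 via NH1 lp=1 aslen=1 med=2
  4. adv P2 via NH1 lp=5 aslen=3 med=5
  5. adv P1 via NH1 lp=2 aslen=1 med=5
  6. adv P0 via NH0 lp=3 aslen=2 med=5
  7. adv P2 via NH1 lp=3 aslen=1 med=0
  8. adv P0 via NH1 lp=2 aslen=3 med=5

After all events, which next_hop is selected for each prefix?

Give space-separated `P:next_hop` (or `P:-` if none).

Answer: P0:NH0 P1:NH1 P2:NH1

Derivation:
Op 1: best P0=- P1=NH2 P2=-
Op 2: best P0=- P1=NH2 P2=-
Op 3: best P0=NH1 P1=NH2 P2=-
Op 4: best P0=NH1 P1=NH2 P2=NH1
Op 5: best P0=NH1 P1=NH1 P2=NH1
Op 6: best P0=NH0 P1=NH1 P2=NH1
Op 7: best P0=NH0 P1=NH1 P2=NH1
Op 8: best P0=NH0 P1=NH1 P2=NH1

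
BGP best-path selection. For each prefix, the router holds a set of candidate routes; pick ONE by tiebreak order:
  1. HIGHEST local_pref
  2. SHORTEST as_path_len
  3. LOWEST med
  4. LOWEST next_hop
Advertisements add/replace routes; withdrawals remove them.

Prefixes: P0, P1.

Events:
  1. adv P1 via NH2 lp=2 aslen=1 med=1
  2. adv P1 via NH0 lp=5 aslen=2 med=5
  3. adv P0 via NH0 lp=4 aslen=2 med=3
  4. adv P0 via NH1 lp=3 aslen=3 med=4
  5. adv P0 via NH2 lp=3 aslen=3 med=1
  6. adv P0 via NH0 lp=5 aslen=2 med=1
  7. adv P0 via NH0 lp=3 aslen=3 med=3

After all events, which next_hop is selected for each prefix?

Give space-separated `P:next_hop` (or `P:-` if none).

Answer: P0:NH2 P1:NH0

Derivation:
Op 1: best P0=- P1=NH2
Op 2: best P0=- P1=NH0
Op 3: best P0=NH0 P1=NH0
Op 4: best P0=NH0 P1=NH0
Op 5: best P0=NH0 P1=NH0
Op 6: best P0=NH0 P1=NH0
Op 7: best P0=NH2 P1=NH0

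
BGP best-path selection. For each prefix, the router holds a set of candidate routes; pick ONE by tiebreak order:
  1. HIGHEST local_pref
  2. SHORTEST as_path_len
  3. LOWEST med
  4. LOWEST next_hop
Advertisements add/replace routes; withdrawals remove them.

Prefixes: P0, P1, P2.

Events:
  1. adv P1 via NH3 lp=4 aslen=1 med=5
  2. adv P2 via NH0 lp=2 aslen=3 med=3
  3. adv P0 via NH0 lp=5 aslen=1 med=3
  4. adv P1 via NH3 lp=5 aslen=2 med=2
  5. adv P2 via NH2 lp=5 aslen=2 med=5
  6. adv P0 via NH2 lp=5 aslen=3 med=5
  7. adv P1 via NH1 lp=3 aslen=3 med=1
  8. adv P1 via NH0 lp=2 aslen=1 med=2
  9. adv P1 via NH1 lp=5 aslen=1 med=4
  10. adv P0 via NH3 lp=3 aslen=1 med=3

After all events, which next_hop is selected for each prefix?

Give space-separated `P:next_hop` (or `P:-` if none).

Answer: P0:NH0 P1:NH1 P2:NH2

Derivation:
Op 1: best P0=- P1=NH3 P2=-
Op 2: best P0=- P1=NH3 P2=NH0
Op 3: best P0=NH0 P1=NH3 P2=NH0
Op 4: best P0=NH0 P1=NH3 P2=NH0
Op 5: best P0=NH0 P1=NH3 P2=NH2
Op 6: best P0=NH0 P1=NH3 P2=NH2
Op 7: best P0=NH0 P1=NH3 P2=NH2
Op 8: best P0=NH0 P1=NH3 P2=NH2
Op 9: best P0=NH0 P1=NH1 P2=NH2
Op 10: best P0=NH0 P1=NH1 P2=NH2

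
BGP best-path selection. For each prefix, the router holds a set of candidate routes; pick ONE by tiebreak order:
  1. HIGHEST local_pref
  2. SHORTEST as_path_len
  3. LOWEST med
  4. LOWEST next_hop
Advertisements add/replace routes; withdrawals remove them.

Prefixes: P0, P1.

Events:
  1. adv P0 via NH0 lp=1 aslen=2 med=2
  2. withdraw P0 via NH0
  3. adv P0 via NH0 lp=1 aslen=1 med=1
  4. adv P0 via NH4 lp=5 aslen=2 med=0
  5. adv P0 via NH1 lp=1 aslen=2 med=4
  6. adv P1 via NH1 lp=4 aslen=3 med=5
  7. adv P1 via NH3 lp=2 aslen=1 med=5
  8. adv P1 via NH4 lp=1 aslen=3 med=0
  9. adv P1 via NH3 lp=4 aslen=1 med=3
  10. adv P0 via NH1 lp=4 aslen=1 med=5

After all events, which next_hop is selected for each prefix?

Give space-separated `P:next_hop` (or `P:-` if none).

Op 1: best P0=NH0 P1=-
Op 2: best P0=- P1=-
Op 3: best P0=NH0 P1=-
Op 4: best P0=NH4 P1=-
Op 5: best P0=NH4 P1=-
Op 6: best P0=NH4 P1=NH1
Op 7: best P0=NH4 P1=NH1
Op 8: best P0=NH4 P1=NH1
Op 9: best P0=NH4 P1=NH3
Op 10: best P0=NH4 P1=NH3

Answer: P0:NH4 P1:NH3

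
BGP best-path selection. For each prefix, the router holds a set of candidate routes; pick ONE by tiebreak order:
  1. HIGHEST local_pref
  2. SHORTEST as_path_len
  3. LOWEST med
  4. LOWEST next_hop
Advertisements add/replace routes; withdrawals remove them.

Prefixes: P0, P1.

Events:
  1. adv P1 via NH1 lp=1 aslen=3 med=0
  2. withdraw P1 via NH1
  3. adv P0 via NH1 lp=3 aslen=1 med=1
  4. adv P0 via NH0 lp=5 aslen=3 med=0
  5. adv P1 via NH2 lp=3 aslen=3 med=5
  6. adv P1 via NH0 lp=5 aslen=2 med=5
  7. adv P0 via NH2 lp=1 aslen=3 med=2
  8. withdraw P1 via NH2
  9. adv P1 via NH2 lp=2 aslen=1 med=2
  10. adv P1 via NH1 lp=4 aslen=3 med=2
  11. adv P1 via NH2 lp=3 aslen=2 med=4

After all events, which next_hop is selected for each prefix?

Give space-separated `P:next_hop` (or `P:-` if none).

Answer: P0:NH0 P1:NH0

Derivation:
Op 1: best P0=- P1=NH1
Op 2: best P0=- P1=-
Op 3: best P0=NH1 P1=-
Op 4: best P0=NH0 P1=-
Op 5: best P0=NH0 P1=NH2
Op 6: best P0=NH0 P1=NH0
Op 7: best P0=NH0 P1=NH0
Op 8: best P0=NH0 P1=NH0
Op 9: best P0=NH0 P1=NH0
Op 10: best P0=NH0 P1=NH0
Op 11: best P0=NH0 P1=NH0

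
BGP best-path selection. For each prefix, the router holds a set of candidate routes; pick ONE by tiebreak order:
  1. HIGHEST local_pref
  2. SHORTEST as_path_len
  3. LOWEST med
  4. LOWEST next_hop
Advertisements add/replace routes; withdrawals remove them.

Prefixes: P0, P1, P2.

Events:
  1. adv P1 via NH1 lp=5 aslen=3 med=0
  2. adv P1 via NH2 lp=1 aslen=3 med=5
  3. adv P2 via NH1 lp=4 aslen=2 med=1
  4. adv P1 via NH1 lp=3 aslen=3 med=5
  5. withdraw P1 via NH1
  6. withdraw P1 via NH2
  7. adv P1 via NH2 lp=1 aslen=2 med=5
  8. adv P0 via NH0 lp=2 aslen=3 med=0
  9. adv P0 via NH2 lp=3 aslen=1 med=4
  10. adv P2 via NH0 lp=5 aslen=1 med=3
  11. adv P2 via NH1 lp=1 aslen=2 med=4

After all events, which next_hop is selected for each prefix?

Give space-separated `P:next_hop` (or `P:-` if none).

Answer: P0:NH2 P1:NH2 P2:NH0

Derivation:
Op 1: best P0=- P1=NH1 P2=-
Op 2: best P0=- P1=NH1 P2=-
Op 3: best P0=- P1=NH1 P2=NH1
Op 4: best P0=- P1=NH1 P2=NH1
Op 5: best P0=- P1=NH2 P2=NH1
Op 6: best P0=- P1=- P2=NH1
Op 7: best P0=- P1=NH2 P2=NH1
Op 8: best P0=NH0 P1=NH2 P2=NH1
Op 9: best P0=NH2 P1=NH2 P2=NH1
Op 10: best P0=NH2 P1=NH2 P2=NH0
Op 11: best P0=NH2 P1=NH2 P2=NH0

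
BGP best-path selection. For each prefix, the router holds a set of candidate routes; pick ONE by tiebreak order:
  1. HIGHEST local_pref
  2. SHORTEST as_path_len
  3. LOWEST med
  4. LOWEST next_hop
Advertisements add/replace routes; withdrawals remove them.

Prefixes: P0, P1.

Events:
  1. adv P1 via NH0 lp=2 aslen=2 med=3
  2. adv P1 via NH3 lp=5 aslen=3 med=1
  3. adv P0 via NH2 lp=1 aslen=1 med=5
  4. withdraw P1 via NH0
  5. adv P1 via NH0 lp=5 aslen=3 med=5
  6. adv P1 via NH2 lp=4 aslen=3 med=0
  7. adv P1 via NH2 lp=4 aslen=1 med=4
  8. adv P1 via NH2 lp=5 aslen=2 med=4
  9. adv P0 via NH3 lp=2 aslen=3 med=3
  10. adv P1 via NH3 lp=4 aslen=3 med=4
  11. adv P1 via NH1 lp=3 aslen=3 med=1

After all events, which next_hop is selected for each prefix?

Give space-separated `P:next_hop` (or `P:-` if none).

Op 1: best P0=- P1=NH0
Op 2: best P0=- P1=NH3
Op 3: best P0=NH2 P1=NH3
Op 4: best P0=NH2 P1=NH3
Op 5: best P0=NH2 P1=NH3
Op 6: best P0=NH2 P1=NH3
Op 7: best P0=NH2 P1=NH3
Op 8: best P0=NH2 P1=NH2
Op 9: best P0=NH3 P1=NH2
Op 10: best P0=NH3 P1=NH2
Op 11: best P0=NH3 P1=NH2

Answer: P0:NH3 P1:NH2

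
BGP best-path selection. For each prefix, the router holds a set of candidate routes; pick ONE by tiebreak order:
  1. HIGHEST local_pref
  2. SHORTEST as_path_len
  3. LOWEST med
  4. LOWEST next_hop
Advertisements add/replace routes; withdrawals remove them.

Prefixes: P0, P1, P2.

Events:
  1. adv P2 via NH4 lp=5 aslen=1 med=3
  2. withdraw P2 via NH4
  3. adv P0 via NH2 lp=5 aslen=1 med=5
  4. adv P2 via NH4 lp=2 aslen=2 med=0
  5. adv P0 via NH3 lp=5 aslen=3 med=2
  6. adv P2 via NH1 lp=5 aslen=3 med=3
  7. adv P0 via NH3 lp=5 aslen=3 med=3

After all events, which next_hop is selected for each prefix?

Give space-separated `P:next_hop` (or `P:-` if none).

Answer: P0:NH2 P1:- P2:NH1

Derivation:
Op 1: best P0=- P1=- P2=NH4
Op 2: best P0=- P1=- P2=-
Op 3: best P0=NH2 P1=- P2=-
Op 4: best P0=NH2 P1=- P2=NH4
Op 5: best P0=NH2 P1=- P2=NH4
Op 6: best P0=NH2 P1=- P2=NH1
Op 7: best P0=NH2 P1=- P2=NH1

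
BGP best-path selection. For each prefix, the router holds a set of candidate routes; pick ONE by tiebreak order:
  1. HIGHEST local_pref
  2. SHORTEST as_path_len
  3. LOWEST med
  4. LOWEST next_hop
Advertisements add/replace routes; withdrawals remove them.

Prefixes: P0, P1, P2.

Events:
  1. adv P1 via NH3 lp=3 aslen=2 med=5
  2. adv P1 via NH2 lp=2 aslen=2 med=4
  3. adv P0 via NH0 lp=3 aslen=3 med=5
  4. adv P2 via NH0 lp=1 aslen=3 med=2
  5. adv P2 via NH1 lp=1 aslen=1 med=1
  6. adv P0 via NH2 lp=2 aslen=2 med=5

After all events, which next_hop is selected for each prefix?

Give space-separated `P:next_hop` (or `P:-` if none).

Answer: P0:NH0 P1:NH3 P2:NH1

Derivation:
Op 1: best P0=- P1=NH3 P2=-
Op 2: best P0=- P1=NH3 P2=-
Op 3: best P0=NH0 P1=NH3 P2=-
Op 4: best P0=NH0 P1=NH3 P2=NH0
Op 5: best P0=NH0 P1=NH3 P2=NH1
Op 6: best P0=NH0 P1=NH3 P2=NH1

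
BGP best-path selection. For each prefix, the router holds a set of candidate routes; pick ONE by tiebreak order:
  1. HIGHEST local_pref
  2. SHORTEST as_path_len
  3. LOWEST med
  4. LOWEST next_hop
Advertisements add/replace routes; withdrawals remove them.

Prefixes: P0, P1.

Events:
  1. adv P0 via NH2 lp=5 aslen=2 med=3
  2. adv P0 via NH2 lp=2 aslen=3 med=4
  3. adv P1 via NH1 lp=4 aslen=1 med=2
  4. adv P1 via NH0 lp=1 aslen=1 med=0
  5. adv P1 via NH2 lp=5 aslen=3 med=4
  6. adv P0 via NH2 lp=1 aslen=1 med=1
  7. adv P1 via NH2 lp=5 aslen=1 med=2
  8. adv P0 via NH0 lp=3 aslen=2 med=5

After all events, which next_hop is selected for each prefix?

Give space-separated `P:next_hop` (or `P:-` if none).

Answer: P0:NH0 P1:NH2

Derivation:
Op 1: best P0=NH2 P1=-
Op 2: best P0=NH2 P1=-
Op 3: best P0=NH2 P1=NH1
Op 4: best P0=NH2 P1=NH1
Op 5: best P0=NH2 P1=NH2
Op 6: best P0=NH2 P1=NH2
Op 7: best P0=NH2 P1=NH2
Op 8: best P0=NH0 P1=NH2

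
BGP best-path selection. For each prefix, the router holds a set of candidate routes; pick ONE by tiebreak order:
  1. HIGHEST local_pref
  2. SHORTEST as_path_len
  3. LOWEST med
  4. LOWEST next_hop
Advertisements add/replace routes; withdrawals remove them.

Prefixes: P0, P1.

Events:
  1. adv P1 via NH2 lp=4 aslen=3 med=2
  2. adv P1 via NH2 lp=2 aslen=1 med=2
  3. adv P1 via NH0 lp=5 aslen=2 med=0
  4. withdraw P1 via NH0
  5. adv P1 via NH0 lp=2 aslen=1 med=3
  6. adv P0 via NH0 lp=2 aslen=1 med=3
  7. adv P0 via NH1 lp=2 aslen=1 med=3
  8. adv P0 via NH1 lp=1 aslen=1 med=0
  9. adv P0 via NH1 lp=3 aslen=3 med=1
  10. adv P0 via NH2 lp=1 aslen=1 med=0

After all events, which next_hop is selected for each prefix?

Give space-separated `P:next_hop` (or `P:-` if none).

Answer: P0:NH1 P1:NH2

Derivation:
Op 1: best P0=- P1=NH2
Op 2: best P0=- P1=NH2
Op 3: best P0=- P1=NH0
Op 4: best P0=- P1=NH2
Op 5: best P0=- P1=NH2
Op 6: best P0=NH0 P1=NH2
Op 7: best P0=NH0 P1=NH2
Op 8: best P0=NH0 P1=NH2
Op 9: best P0=NH1 P1=NH2
Op 10: best P0=NH1 P1=NH2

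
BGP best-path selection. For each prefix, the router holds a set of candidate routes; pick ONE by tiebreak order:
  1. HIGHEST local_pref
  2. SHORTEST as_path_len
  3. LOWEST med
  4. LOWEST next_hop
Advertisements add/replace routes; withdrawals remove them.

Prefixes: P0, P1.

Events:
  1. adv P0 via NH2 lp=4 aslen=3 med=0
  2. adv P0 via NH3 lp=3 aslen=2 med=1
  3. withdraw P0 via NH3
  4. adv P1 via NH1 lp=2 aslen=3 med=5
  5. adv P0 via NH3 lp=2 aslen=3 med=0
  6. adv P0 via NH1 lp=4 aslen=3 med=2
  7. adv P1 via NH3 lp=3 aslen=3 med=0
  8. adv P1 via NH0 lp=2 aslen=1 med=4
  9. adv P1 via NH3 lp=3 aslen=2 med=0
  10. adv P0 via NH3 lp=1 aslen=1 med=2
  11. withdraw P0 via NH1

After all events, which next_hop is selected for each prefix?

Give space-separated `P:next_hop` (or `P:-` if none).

Op 1: best P0=NH2 P1=-
Op 2: best P0=NH2 P1=-
Op 3: best P0=NH2 P1=-
Op 4: best P0=NH2 P1=NH1
Op 5: best P0=NH2 P1=NH1
Op 6: best P0=NH2 P1=NH1
Op 7: best P0=NH2 P1=NH3
Op 8: best P0=NH2 P1=NH3
Op 9: best P0=NH2 P1=NH3
Op 10: best P0=NH2 P1=NH3
Op 11: best P0=NH2 P1=NH3

Answer: P0:NH2 P1:NH3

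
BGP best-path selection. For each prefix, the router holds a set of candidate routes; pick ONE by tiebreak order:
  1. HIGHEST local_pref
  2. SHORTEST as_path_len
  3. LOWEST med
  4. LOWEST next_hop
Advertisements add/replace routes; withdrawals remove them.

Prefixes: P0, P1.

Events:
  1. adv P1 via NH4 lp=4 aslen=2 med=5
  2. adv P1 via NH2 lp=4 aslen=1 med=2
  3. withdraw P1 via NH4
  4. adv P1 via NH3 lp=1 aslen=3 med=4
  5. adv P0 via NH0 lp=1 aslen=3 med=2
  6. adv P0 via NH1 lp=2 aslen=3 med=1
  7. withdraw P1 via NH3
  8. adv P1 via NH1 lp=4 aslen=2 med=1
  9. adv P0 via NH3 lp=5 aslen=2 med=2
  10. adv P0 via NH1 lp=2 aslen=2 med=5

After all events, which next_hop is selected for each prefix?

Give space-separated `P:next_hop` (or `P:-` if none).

Answer: P0:NH3 P1:NH2

Derivation:
Op 1: best P0=- P1=NH4
Op 2: best P0=- P1=NH2
Op 3: best P0=- P1=NH2
Op 4: best P0=- P1=NH2
Op 5: best P0=NH0 P1=NH2
Op 6: best P0=NH1 P1=NH2
Op 7: best P0=NH1 P1=NH2
Op 8: best P0=NH1 P1=NH2
Op 9: best P0=NH3 P1=NH2
Op 10: best P0=NH3 P1=NH2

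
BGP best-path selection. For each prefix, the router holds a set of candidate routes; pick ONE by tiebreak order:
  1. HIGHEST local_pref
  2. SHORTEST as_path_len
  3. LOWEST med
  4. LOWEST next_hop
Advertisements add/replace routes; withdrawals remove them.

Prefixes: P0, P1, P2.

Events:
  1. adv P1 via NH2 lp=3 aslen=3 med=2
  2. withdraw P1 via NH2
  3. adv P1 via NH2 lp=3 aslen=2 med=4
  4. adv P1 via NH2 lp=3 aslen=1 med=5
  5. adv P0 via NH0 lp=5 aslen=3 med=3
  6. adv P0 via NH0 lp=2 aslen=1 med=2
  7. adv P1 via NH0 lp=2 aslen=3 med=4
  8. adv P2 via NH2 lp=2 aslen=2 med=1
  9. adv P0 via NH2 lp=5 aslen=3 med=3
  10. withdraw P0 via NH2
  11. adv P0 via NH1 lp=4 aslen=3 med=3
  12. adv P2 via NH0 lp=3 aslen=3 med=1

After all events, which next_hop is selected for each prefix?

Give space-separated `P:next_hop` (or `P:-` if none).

Op 1: best P0=- P1=NH2 P2=-
Op 2: best P0=- P1=- P2=-
Op 3: best P0=- P1=NH2 P2=-
Op 4: best P0=- P1=NH2 P2=-
Op 5: best P0=NH0 P1=NH2 P2=-
Op 6: best P0=NH0 P1=NH2 P2=-
Op 7: best P0=NH0 P1=NH2 P2=-
Op 8: best P0=NH0 P1=NH2 P2=NH2
Op 9: best P0=NH2 P1=NH2 P2=NH2
Op 10: best P0=NH0 P1=NH2 P2=NH2
Op 11: best P0=NH1 P1=NH2 P2=NH2
Op 12: best P0=NH1 P1=NH2 P2=NH0

Answer: P0:NH1 P1:NH2 P2:NH0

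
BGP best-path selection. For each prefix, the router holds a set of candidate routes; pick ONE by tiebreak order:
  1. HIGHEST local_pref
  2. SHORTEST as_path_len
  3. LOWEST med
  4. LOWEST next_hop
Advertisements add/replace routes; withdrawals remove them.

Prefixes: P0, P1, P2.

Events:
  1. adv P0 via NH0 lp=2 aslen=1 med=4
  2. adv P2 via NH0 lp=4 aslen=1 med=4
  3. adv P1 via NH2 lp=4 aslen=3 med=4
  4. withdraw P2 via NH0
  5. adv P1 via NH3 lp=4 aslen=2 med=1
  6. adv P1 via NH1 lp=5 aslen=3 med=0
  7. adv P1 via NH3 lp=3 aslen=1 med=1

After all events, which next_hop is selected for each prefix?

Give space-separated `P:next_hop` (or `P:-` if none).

Answer: P0:NH0 P1:NH1 P2:-

Derivation:
Op 1: best P0=NH0 P1=- P2=-
Op 2: best P0=NH0 P1=- P2=NH0
Op 3: best P0=NH0 P1=NH2 P2=NH0
Op 4: best P0=NH0 P1=NH2 P2=-
Op 5: best P0=NH0 P1=NH3 P2=-
Op 6: best P0=NH0 P1=NH1 P2=-
Op 7: best P0=NH0 P1=NH1 P2=-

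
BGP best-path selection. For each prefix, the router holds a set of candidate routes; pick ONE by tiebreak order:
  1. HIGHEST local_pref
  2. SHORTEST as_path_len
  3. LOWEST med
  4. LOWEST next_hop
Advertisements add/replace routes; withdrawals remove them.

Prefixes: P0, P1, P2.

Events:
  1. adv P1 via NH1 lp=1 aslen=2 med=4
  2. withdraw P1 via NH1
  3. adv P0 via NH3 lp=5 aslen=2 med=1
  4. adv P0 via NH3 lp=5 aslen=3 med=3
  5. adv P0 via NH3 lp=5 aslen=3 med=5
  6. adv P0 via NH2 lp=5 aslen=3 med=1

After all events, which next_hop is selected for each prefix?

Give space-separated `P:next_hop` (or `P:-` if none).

Answer: P0:NH2 P1:- P2:-

Derivation:
Op 1: best P0=- P1=NH1 P2=-
Op 2: best P0=- P1=- P2=-
Op 3: best P0=NH3 P1=- P2=-
Op 4: best P0=NH3 P1=- P2=-
Op 5: best P0=NH3 P1=- P2=-
Op 6: best P0=NH2 P1=- P2=-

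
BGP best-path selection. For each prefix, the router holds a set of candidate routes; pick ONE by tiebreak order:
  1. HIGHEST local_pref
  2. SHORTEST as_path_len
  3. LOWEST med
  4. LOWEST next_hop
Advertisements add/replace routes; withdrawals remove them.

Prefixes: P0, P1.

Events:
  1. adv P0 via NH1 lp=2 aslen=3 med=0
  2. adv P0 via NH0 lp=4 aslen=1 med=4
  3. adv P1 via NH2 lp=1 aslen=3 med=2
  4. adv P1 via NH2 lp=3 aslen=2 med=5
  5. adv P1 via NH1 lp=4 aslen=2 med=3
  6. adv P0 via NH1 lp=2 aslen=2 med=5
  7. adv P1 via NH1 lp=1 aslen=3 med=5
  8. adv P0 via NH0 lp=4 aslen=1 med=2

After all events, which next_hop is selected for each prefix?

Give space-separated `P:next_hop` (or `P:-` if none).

Op 1: best P0=NH1 P1=-
Op 2: best P0=NH0 P1=-
Op 3: best P0=NH0 P1=NH2
Op 4: best P0=NH0 P1=NH2
Op 5: best P0=NH0 P1=NH1
Op 6: best P0=NH0 P1=NH1
Op 7: best P0=NH0 P1=NH2
Op 8: best P0=NH0 P1=NH2

Answer: P0:NH0 P1:NH2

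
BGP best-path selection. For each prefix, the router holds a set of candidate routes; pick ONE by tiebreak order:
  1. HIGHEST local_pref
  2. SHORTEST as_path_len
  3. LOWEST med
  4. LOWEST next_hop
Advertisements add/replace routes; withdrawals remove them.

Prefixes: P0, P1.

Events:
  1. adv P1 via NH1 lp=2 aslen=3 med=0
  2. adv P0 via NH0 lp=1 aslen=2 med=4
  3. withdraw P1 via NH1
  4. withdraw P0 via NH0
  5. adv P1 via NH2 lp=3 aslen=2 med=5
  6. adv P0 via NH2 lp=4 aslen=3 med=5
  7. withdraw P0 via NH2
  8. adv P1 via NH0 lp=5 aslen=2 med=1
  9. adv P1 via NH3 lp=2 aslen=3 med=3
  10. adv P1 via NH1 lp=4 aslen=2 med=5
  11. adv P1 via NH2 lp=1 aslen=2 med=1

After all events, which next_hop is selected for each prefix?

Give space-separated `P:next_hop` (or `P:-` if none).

Op 1: best P0=- P1=NH1
Op 2: best P0=NH0 P1=NH1
Op 3: best P0=NH0 P1=-
Op 4: best P0=- P1=-
Op 5: best P0=- P1=NH2
Op 6: best P0=NH2 P1=NH2
Op 7: best P0=- P1=NH2
Op 8: best P0=- P1=NH0
Op 9: best P0=- P1=NH0
Op 10: best P0=- P1=NH0
Op 11: best P0=- P1=NH0

Answer: P0:- P1:NH0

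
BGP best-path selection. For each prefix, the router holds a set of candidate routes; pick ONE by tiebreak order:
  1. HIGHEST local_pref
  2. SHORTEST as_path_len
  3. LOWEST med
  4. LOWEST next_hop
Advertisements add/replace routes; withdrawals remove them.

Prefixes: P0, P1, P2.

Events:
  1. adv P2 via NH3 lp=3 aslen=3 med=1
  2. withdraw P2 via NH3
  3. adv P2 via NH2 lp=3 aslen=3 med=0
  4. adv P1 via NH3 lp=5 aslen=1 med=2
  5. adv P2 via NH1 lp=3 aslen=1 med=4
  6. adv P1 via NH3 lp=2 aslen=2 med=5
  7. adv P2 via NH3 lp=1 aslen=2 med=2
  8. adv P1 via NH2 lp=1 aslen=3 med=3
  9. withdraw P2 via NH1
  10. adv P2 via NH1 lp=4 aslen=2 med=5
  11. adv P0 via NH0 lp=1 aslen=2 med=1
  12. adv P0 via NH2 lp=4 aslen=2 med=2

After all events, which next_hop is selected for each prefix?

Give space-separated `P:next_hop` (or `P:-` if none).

Op 1: best P0=- P1=- P2=NH3
Op 2: best P0=- P1=- P2=-
Op 3: best P0=- P1=- P2=NH2
Op 4: best P0=- P1=NH3 P2=NH2
Op 5: best P0=- P1=NH3 P2=NH1
Op 6: best P0=- P1=NH3 P2=NH1
Op 7: best P0=- P1=NH3 P2=NH1
Op 8: best P0=- P1=NH3 P2=NH1
Op 9: best P0=- P1=NH3 P2=NH2
Op 10: best P0=- P1=NH3 P2=NH1
Op 11: best P0=NH0 P1=NH3 P2=NH1
Op 12: best P0=NH2 P1=NH3 P2=NH1

Answer: P0:NH2 P1:NH3 P2:NH1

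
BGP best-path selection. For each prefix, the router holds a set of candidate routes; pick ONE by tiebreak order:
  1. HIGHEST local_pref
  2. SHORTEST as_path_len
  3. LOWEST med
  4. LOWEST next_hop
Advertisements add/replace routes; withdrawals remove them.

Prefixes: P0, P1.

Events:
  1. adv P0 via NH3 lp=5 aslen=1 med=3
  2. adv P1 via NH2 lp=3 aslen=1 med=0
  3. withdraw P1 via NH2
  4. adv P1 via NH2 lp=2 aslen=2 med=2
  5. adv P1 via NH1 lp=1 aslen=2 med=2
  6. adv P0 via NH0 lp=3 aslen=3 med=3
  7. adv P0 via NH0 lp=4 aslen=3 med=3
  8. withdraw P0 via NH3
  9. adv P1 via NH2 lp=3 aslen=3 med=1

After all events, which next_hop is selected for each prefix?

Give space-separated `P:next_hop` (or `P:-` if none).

Answer: P0:NH0 P1:NH2

Derivation:
Op 1: best P0=NH3 P1=-
Op 2: best P0=NH3 P1=NH2
Op 3: best P0=NH3 P1=-
Op 4: best P0=NH3 P1=NH2
Op 5: best P0=NH3 P1=NH2
Op 6: best P0=NH3 P1=NH2
Op 7: best P0=NH3 P1=NH2
Op 8: best P0=NH0 P1=NH2
Op 9: best P0=NH0 P1=NH2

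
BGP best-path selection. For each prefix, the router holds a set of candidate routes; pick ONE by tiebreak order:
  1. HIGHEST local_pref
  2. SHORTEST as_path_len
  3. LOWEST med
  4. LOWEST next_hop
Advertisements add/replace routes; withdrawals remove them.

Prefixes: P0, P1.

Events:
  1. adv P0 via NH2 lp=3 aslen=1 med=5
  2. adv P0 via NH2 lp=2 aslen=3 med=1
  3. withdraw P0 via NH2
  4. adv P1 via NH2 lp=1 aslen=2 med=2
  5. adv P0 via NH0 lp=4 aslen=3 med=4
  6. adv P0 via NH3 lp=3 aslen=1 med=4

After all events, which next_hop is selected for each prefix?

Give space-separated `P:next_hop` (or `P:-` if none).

Op 1: best P0=NH2 P1=-
Op 2: best P0=NH2 P1=-
Op 3: best P0=- P1=-
Op 4: best P0=- P1=NH2
Op 5: best P0=NH0 P1=NH2
Op 6: best P0=NH0 P1=NH2

Answer: P0:NH0 P1:NH2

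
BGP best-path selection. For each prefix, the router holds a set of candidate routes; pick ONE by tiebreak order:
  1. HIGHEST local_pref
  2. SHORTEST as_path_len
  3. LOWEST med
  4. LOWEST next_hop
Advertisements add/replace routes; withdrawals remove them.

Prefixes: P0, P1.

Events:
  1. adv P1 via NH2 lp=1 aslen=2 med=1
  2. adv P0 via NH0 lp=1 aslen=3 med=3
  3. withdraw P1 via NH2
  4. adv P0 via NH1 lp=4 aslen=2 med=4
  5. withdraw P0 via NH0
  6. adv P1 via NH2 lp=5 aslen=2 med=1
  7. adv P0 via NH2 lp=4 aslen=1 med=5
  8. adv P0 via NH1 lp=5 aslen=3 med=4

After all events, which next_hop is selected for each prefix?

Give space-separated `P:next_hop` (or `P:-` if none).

Op 1: best P0=- P1=NH2
Op 2: best P0=NH0 P1=NH2
Op 3: best P0=NH0 P1=-
Op 4: best P0=NH1 P1=-
Op 5: best P0=NH1 P1=-
Op 6: best P0=NH1 P1=NH2
Op 7: best P0=NH2 P1=NH2
Op 8: best P0=NH1 P1=NH2

Answer: P0:NH1 P1:NH2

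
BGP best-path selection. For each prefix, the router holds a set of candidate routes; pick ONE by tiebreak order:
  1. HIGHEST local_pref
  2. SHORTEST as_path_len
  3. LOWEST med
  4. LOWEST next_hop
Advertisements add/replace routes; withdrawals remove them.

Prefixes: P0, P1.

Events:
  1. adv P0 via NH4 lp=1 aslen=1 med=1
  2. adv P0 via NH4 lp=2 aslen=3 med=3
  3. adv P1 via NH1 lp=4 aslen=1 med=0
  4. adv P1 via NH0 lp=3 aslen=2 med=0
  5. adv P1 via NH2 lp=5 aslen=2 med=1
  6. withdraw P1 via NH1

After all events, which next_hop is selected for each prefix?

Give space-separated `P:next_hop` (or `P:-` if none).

Op 1: best P0=NH4 P1=-
Op 2: best P0=NH4 P1=-
Op 3: best P0=NH4 P1=NH1
Op 4: best P0=NH4 P1=NH1
Op 5: best P0=NH4 P1=NH2
Op 6: best P0=NH4 P1=NH2

Answer: P0:NH4 P1:NH2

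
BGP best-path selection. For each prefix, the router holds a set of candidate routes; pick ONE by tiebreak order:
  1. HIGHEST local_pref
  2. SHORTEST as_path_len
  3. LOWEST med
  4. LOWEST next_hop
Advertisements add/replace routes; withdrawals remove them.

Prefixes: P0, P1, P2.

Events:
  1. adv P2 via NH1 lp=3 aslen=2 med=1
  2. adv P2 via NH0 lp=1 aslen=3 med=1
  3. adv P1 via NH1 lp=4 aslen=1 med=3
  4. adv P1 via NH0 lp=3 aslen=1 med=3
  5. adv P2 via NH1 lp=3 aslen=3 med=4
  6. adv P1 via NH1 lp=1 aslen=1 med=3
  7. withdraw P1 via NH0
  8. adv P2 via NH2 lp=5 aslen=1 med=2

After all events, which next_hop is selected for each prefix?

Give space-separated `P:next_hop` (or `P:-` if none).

Op 1: best P0=- P1=- P2=NH1
Op 2: best P0=- P1=- P2=NH1
Op 3: best P0=- P1=NH1 P2=NH1
Op 4: best P0=- P1=NH1 P2=NH1
Op 5: best P0=- P1=NH1 P2=NH1
Op 6: best P0=- P1=NH0 P2=NH1
Op 7: best P0=- P1=NH1 P2=NH1
Op 8: best P0=- P1=NH1 P2=NH2

Answer: P0:- P1:NH1 P2:NH2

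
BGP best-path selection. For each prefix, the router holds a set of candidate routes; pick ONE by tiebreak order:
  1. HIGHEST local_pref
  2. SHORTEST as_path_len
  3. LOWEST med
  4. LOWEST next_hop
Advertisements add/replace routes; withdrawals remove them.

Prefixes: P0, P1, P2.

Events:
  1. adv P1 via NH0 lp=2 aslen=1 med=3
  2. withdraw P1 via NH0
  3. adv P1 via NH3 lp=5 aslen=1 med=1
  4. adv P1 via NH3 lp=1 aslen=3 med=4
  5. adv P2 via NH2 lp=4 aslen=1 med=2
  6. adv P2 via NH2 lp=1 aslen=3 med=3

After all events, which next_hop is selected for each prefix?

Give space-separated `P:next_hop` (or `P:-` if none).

Answer: P0:- P1:NH3 P2:NH2

Derivation:
Op 1: best P0=- P1=NH0 P2=-
Op 2: best P0=- P1=- P2=-
Op 3: best P0=- P1=NH3 P2=-
Op 4: best P0=- P1=NH3 P2=-
Op 5: best P0=- P1=NH3 P2=NH2
Op 6: best P0=- P1=NH3 P2=NH2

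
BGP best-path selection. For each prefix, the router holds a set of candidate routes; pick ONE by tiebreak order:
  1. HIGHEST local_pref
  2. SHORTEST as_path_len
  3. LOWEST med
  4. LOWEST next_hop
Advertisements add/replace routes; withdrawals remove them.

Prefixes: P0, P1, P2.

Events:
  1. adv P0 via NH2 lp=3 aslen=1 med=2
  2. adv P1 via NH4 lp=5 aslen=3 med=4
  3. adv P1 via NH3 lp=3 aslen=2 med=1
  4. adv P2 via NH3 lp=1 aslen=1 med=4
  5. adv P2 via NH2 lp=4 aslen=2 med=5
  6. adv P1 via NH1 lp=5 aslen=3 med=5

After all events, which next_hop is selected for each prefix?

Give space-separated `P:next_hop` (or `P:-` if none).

Answer: P0:NH2 P1:NH4 P2:NH2

Derivation:
Op 1: best P0=NH2 P1=- P2=-
Op 2: best P0=NH2 P1=NH4 P2=-
Op 3: best P0=NH2 P1=NH4 P2=-
Op 4: best P0=NH2 P1=NH4 P2=NH3
Op 5: best P0=NH2 P1=NH4 P2=NH2
Op 6: best P0=NH2 P1=NH4 P2=NH2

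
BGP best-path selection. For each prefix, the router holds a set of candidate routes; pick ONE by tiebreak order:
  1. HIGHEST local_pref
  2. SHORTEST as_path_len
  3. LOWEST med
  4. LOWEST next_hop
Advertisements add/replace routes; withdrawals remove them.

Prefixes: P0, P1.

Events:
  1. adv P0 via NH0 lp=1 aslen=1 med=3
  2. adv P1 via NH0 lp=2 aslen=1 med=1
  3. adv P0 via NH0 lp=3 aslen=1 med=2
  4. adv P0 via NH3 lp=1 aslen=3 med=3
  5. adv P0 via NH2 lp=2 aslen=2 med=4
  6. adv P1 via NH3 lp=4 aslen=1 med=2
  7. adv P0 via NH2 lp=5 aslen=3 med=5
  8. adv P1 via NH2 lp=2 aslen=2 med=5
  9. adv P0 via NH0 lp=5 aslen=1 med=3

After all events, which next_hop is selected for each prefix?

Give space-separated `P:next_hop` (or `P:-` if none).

Op 1: best P0=NH0 P1=-
Op 2: best P0=NH0 P1=NH0
Op 3: best P0=NH0 P1=NH0
Op 4: best P0=NH0 P1=NH0
Op 5: best P0=NH0 P1=NH0
Op 6: best P0=NH0 P1=NH3
Op 7: best P0=NH2 P1=NH3
Op 8: best P0=NH2 P1=NH3
Op 9: best P0=NH0 P1=NH3

Answer: P0:NH0 P1:NH3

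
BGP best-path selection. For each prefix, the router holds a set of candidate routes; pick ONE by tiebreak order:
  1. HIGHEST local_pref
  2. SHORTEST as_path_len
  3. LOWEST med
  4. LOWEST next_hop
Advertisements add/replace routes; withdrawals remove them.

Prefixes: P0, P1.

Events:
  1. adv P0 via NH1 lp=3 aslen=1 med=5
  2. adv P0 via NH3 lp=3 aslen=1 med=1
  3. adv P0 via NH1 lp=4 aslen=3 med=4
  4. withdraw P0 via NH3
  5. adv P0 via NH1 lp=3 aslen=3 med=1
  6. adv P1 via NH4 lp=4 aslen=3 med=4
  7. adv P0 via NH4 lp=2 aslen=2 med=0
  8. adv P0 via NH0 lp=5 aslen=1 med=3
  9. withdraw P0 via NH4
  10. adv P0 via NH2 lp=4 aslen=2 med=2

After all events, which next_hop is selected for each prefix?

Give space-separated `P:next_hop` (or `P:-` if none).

Op 1: best P0=NH1 P1=-
Op 2: best P0=NH3 P1=-
Op 3: best P0=NH1 P1=-
Op 4: best P0=NH1 P1=-
Op 5: best P0=NH1 P1=-
Op 6: best P0=NH1 P1=NH4
Op 7: best P0=NH1 P1=NH4
Op 8: best P0=NH0 P1=NH4
Op 9: best P0=NH0 P1=NH4
Op 10: best P0=NH0 P1=NH4

Answer: P0:NH0 P1:NH4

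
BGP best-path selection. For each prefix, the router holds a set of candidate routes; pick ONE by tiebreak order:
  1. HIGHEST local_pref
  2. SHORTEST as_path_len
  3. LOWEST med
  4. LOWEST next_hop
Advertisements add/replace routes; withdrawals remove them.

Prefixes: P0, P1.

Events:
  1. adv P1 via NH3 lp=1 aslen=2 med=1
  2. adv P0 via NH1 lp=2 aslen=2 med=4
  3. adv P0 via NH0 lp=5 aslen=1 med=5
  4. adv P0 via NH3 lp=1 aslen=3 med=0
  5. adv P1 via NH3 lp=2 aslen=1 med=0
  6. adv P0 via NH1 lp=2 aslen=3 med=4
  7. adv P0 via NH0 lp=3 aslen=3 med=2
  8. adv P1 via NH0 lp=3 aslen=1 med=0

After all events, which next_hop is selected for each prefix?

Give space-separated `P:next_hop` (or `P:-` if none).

Answer: P0:NH0 P1:NH0

Derivation:
Op 1: best P0=- P1=NH3
Op 2: best P0=NH1 P1=NH3
Op 3: best P0=NH0 P1=NH3
Op 4: best P0=NH0 P1=NH3
Op 5: best P0=NH0 P1=NH3
Op 6: best P0=NH0 P1=NH3
Op 7: best P0=NH0 P1=NH3
Op 8: best P0=NH0 P1=NH0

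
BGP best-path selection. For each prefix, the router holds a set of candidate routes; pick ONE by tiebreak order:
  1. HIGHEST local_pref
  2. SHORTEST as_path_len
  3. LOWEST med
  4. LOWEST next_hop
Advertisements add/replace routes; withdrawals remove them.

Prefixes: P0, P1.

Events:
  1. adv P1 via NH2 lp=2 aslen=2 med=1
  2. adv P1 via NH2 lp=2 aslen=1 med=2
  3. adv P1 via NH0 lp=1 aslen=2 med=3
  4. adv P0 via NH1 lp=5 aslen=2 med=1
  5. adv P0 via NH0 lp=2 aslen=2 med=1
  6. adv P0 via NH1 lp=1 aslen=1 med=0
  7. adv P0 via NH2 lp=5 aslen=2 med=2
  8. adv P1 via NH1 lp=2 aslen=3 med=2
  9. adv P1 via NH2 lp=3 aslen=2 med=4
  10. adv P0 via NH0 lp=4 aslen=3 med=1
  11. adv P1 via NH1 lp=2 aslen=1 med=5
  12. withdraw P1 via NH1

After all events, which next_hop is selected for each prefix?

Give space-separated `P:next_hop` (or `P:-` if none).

Op 1: best P0=- P1=NH2
Op 2: best P0=- P1=NH2
Op 3: best P0=- P1=NH2
Op 4: best P0=NH1 P1=NH2
Op 5: best P0=NH1 P1=NH2
Op 6: best P0=NH0 P1=NH2
Op 7: best P0=NH2 P1=NH2
Op 8: best P0=NH2 P1=NH2
Op 9: best P0=NH2 P1=NH2
Op 10: best P0=NH2 P1=NH2
Op 11: best P0=NH2 P1=NH2
Op 12: best P0=NH2 P1=NH2

Answer: P0:NH2 P1:NH2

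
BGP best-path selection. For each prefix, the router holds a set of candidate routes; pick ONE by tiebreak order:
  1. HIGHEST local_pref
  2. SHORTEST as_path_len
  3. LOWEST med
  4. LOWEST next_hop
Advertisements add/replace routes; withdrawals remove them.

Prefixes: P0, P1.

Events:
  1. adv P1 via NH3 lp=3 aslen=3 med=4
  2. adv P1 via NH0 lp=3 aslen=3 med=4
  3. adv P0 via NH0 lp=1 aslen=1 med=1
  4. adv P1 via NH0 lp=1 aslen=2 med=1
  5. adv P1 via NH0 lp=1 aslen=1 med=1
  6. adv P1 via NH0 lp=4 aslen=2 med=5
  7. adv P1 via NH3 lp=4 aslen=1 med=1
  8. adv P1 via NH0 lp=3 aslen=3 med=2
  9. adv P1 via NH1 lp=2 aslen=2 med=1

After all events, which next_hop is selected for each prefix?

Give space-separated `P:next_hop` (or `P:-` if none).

Answer: P0:NH0 P1:NH3

Derivation:
Op 1: best P0=- P1=NH3
Op 2: best P0=- P1=NH0
Op 3: best P0=NH0 P1=NH0
Op 4: best P0=NH0 P1=NH3
Op 5: best P0=NH0 P1=NH3
Op 6: best P0=NH0 P1=NH0
Op 7: best P0=NH0 P1=NH3
Op 8: best P0=NH0 P1=NH3
Op 9: best P0=NH0 P1=NH3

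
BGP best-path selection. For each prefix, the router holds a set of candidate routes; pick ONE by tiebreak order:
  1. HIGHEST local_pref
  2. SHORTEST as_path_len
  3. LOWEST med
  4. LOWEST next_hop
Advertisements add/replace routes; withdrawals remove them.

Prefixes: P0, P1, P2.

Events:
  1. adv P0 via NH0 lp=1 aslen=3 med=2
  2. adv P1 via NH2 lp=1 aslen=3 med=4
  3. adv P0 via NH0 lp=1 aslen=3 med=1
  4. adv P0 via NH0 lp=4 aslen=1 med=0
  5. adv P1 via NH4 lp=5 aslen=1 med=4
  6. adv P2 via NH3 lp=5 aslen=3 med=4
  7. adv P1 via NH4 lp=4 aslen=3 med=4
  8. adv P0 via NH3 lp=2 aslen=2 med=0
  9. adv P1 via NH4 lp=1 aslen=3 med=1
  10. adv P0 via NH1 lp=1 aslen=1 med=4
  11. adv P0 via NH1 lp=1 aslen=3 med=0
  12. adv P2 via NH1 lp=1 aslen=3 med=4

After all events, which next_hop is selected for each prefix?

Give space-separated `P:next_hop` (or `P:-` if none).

Op 1: best P0=NH0 P1=- P2=-
Op 2: best P0=NH0 P1=NH2 P2=-
Op 3: best P0=NH0 P1=NH2 P2=-
Op 4: best P0=NH0 P1=NH2 P2=-
Op 5: best P0=NH0 P1=NH4 P2=-
Op 6: best P0=NH0 P1=NH4 P2=NH3
Op 7: best P0=NH0 P1=NH4 P2=NH3
Op 8: best P0=NH0 P1=NH4 P2=NH3
Op 9: best P0=NH0 P1=NH4 P2=NH3
Op 10: best P0=NH0 P1=NH4 P2=NH3
Op 11: best P0=NH0 P1=NH4 P2=NH3
Op 12: best P0=NH0 P1=NH4 P2=NH3

Answer: P0:NH0 P1:NH4 P2:NH3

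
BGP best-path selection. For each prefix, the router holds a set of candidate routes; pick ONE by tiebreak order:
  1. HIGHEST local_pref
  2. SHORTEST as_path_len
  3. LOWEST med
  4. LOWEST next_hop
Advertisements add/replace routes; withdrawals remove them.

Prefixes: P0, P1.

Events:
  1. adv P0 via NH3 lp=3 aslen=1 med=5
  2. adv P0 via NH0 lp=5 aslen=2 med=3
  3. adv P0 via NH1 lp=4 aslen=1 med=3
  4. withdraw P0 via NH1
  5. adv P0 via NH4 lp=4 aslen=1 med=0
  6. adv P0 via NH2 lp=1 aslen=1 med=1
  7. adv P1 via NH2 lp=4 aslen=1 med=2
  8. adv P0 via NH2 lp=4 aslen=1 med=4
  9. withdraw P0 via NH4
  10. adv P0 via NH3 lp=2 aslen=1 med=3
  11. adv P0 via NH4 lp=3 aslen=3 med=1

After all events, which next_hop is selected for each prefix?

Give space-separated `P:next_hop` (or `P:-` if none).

Op 1: best P0=NH3 P1=-
Op 2: best P0=NH0 P1=-
Op 3: best P0=NH0 P1=-
Op 4: best P0=NH0 P1=-
Op 5: best P0=NH0 P1=-
Op 6: best P0=NH0 P1=-
Op 7: best P0=NH0 P1=NH2
Op 8: best P0=NH0 P1=NH2
Op 9: best P0=NH0 P1=NH2
Op 10: best P0=NH0 P1=NH2
Op 11: best P0=NH0 P1=NH2

Answer: P0:NH0 P1:NH2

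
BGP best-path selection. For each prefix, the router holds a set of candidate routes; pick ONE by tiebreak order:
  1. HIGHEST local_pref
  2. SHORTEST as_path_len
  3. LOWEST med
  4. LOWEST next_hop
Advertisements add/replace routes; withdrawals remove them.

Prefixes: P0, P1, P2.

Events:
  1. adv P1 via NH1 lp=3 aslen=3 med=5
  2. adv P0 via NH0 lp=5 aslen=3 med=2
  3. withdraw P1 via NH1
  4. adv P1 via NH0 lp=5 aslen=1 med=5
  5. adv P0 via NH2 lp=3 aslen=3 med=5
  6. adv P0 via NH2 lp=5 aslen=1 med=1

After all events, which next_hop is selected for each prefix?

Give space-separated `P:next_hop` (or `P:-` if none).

Answer: P0:NH2 P1:NH0 P2:-

Derivation:
Op 1: best P0=- P1=NH1 P2=-
Op 2: best P0=NH0 P1=NH1 P2=-
Op 3: best P0=NH0 P1=- P2=-
Op 4: best P0=NH0 P1=NH0 P2=-
Op 5: best P0=NH0 P1=NH0 P2=-
Op 6: best P0=NH2 P1=NH0 P2=-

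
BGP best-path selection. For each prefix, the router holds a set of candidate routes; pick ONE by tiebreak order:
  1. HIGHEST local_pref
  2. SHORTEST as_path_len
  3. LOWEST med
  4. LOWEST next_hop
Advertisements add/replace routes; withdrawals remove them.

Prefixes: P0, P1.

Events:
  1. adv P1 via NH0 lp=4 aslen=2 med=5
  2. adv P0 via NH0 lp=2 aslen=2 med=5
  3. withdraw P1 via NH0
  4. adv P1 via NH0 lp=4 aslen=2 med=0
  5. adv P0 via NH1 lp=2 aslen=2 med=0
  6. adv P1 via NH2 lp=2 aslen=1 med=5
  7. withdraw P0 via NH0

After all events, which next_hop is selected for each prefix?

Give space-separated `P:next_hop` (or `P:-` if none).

Op 1: best P0=- P1=NH0
Op 2: best P0=NH0 P1=NH0
Op 3: best P0=NH0 P1=-
Op 4: best P0=NH0 P1=NH0
Op 5: best P0=NH1 P1=NH0
Op 6: best P0=NH1 P1=NH0
Op 7: best P0=NH1 P1=NH0

Answer: P0:NH1 P1:NH0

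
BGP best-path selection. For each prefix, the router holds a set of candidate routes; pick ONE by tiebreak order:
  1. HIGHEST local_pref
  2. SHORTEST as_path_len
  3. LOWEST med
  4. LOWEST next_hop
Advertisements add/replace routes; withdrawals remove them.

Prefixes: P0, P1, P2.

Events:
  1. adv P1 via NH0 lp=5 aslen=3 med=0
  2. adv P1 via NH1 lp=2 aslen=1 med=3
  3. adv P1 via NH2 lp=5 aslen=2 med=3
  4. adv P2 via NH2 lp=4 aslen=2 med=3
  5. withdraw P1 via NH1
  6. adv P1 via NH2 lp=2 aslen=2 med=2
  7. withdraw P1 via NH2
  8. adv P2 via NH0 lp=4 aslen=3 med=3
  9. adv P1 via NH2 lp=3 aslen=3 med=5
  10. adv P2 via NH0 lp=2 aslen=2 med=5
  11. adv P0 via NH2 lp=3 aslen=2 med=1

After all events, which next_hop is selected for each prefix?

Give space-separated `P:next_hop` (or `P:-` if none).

Op 1: best P0=- P1=NH0 P2=-
Op 2: best P0=- P1=NH0 P2=-
Op 3: best P0=- P1=NH2 P2=-
Op 4: best P0=- P1=NH2 P2=NH2
Op 5: best P0=- P1=NH2 P2=NH2
Op 6: best P0=- P1=NH0 P2=NH2
Op 7: best P0=- P1=NH0 P2=NH2
Op 8: best P0=- P1=NH0 P2=NH2
Op 9: best P0=- P1=NH0 P2=NH2
Op 10: best P0=- P1=NH0 P2=NH2
Op 11: best P0=NH2 P1=NH0 P2=NH2

Answer: P0:NH2 P1:NH0 P2:NH2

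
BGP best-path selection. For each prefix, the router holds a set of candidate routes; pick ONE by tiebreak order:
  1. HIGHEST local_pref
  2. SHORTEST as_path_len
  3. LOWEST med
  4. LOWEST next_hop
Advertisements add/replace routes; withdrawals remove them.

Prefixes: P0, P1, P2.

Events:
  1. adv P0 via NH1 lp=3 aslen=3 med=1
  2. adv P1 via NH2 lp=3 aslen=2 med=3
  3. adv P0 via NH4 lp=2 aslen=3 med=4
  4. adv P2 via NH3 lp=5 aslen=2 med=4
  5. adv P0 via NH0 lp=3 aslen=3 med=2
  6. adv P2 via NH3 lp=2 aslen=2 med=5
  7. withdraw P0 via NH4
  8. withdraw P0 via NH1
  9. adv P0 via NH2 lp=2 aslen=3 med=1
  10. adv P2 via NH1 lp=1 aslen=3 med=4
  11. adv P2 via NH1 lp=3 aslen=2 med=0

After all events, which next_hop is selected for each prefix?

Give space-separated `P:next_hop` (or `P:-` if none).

Answer: P0:NH0 P1:NH2 P2:NH1

Derivation:
Op 1: best P0=NH1 P1=- P2=-
Op 2: best P0=NH1 P1=NH2 P2=-
Op 3: best P0=NH1 P1=NH2 P2=-
Op 4: best P0=NH1 P1=NH2 P2=NH3
Op 5: best P0=NH1 P1=NH2 P2=NH3
Op 6: best P0=NH1 P1=NH2 P2=NH3
Op 7: best P0=NH1 P1=NH2 P2=NH3
Op 8: best P0=NH0 P1=NH2 P2=NH3
Op 9: best P0=NH0 P1=NH2 P2=NH3
Op 10: best P0=NH0 P1=NH2 P2=NH3
Op 11: best P0=NH0 P1=NH2 P2=NH1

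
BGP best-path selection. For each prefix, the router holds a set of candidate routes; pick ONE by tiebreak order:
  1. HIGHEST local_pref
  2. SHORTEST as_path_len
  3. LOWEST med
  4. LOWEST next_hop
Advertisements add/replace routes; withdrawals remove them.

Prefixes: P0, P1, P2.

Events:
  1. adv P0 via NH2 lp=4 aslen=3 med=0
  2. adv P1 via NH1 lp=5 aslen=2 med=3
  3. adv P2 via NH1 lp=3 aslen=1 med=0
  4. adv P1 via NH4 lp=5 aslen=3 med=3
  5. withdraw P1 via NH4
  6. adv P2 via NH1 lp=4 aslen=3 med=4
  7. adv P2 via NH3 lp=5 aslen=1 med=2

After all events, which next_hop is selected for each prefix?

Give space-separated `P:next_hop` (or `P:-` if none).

Answer: P0:NH2 P1:NH1 P2:NH3

Derivation:
Op 1: best P0=NH2 P1=- P2=-
Op 2: best P0=NH2 P1=NH1 P2=-
Op 3: best P0=NH2 P1=NH1 P2=NH1
Op 4: best P0=NH2 P1=NH1 P2=NH1
Op 5: best P0=NH2 P1=NH1 P2=NH1
Op 6: best P0=NH2 P1=NH1 P2=NH1
Op 7: best P0=NH2 P1=NH1 P2=NH3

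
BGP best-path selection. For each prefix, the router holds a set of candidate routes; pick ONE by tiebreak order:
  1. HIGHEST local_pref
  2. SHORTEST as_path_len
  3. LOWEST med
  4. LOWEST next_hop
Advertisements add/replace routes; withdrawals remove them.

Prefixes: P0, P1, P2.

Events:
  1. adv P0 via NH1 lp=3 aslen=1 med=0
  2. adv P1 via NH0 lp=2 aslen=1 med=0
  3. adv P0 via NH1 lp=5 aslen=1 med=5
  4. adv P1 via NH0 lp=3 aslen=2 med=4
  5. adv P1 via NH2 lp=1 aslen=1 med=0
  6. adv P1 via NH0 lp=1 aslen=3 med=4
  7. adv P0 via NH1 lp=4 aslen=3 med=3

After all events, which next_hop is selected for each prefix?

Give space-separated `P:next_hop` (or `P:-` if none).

Answer: P0:NH1 P1:NH2 P2:-

Derivation:
Op 1: best P0=NH1 P1=- P2=-
Op 2: best P0=NH1 P1=NH0 P2=-
Op 3: best P0=NH1 P1=NH0 P2=-
Op 4: best P0=NH1 P1=NH0 P2=-
Op 5: best P0=NH1 P1=NH0 P2=-
Op 6: best P0=NH1 P1=NH2 P2=-
Op 7: best P0=NH1 P1=NH2 P2=-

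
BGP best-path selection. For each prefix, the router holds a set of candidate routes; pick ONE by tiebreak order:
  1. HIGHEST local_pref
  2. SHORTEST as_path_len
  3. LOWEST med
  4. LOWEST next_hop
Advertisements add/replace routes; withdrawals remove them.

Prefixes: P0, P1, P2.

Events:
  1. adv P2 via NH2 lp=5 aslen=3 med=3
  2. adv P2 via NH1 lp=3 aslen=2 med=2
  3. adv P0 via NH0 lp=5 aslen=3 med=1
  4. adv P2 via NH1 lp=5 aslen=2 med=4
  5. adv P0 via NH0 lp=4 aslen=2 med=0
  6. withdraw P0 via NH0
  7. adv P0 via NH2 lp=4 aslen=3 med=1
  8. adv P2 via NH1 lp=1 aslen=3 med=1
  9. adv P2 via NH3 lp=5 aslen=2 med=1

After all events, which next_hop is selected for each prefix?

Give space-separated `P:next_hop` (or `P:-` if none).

Answer: P0:NH2 P1:- P2:NH3

Derivation:
Op 1: best P0=- P1=- P2=NH2
Op 2: best P0=- P1=- P2=NH2
Op 3: best P0=NH0 P1=- P2=NH2
Op 4: best P0=NH0 P1=- P2=NH1
Op 5: best P0=NH0 P1=- P2=NH1
Op 6: best P0=- P1=- P2=NH1
Op 7: best P0=NH2 P1=- P2=NH1
Op 8: best P0=NH2 P1=- P2=NH2
Op 9: best P0=NH2 P1=- P2=NH3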